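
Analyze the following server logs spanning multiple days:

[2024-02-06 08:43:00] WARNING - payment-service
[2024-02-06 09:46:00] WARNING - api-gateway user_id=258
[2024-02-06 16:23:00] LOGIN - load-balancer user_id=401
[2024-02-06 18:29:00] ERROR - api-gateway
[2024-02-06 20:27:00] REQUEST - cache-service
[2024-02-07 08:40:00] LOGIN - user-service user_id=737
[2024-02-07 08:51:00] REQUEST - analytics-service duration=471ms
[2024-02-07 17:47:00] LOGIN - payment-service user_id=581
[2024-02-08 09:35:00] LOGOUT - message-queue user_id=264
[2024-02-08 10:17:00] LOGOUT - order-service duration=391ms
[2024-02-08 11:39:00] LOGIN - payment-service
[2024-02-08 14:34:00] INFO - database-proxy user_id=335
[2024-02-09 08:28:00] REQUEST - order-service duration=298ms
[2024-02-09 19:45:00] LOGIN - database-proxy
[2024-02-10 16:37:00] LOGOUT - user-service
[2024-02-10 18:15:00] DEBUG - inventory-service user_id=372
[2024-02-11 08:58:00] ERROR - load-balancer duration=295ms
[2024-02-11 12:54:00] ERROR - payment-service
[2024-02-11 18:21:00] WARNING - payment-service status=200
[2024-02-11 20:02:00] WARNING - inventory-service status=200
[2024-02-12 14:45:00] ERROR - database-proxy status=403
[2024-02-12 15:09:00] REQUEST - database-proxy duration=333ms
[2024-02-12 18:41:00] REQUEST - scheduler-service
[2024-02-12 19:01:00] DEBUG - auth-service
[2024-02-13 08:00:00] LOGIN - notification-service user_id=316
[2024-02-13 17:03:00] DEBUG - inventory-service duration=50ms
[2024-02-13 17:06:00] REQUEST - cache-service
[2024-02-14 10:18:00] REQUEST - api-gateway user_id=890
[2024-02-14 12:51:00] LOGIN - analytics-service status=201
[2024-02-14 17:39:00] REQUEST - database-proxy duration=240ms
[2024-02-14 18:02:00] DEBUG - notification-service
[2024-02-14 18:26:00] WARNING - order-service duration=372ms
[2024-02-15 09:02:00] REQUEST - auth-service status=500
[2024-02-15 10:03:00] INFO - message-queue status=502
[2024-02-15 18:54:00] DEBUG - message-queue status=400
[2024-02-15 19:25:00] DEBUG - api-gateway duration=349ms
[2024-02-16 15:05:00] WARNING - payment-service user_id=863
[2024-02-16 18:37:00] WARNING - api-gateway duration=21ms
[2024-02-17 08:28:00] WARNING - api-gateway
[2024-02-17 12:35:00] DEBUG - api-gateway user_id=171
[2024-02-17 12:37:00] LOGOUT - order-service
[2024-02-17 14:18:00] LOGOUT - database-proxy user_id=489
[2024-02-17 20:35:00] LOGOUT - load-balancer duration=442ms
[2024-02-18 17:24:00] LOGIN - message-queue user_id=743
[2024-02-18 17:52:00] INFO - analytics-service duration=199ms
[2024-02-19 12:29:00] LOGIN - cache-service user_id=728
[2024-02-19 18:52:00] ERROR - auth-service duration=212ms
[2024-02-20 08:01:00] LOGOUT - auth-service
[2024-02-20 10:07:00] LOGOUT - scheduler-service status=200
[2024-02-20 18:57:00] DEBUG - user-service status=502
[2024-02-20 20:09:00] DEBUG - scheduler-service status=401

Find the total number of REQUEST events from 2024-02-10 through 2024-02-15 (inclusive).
6

To filter by date range:

1. Date range: 2024-02-10 through 2024-02-15, both dates inclusive
2. Filter for REQUEST events whose date falls in this range
3. Count matching events: 6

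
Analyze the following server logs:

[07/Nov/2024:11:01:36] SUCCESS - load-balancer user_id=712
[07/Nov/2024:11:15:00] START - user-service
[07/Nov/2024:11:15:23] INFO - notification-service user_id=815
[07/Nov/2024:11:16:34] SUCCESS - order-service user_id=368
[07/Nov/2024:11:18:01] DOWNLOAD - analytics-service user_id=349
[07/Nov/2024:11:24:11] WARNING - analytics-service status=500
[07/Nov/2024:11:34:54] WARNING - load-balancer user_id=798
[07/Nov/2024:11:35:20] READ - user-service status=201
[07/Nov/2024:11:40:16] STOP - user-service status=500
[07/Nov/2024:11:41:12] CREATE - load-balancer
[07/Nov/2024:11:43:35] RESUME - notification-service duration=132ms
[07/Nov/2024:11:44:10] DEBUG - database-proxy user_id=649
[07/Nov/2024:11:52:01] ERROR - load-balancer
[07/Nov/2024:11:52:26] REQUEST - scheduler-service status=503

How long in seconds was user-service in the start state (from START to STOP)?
1516

To calculate state duration:

1. Find START event for user-service: 07/Nov/2024:11:15:00
2. Find STOP event for user-service: 07/Nov/2024:11:40:16
3. Calculate duration: 07/Nov/2024:11:40:16 - 07/Nov/2024:11:15:00 = 1516 seconds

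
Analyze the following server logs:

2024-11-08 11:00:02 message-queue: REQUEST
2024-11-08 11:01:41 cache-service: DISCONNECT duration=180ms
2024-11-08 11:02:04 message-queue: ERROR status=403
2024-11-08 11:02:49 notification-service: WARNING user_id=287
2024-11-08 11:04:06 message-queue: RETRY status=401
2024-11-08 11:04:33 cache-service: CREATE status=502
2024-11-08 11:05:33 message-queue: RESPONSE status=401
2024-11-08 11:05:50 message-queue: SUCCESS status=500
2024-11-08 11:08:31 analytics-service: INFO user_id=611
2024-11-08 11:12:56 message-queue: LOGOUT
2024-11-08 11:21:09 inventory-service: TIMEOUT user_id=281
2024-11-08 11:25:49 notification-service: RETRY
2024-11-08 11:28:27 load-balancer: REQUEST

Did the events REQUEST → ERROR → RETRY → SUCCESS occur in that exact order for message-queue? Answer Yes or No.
Yes

To verify sequence order:

1. Find all events in sequence REQUEST → ERROR → RETRY → SUCCESS for message-queue
2. Extract their timestamps
3. Check if timestamps are in ascending order
4. Result: Yes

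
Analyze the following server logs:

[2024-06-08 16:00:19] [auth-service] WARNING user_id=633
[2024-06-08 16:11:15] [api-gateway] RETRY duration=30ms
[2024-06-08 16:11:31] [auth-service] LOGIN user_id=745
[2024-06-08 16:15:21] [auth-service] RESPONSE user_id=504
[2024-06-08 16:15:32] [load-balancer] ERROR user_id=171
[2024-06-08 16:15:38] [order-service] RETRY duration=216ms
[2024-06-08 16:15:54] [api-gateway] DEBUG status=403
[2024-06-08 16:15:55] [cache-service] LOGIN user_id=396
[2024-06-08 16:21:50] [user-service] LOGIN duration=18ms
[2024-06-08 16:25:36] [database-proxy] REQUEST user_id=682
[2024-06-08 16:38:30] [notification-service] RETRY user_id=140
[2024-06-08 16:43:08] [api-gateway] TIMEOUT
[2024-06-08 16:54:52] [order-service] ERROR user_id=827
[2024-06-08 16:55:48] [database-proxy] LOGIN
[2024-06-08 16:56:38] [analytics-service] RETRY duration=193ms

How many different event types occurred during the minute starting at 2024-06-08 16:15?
5

To count unique event types:

1. Filter events in the minute starting at 2024-06-08 16:15
2. Extract event types from matching entries
3. Count unique types: 5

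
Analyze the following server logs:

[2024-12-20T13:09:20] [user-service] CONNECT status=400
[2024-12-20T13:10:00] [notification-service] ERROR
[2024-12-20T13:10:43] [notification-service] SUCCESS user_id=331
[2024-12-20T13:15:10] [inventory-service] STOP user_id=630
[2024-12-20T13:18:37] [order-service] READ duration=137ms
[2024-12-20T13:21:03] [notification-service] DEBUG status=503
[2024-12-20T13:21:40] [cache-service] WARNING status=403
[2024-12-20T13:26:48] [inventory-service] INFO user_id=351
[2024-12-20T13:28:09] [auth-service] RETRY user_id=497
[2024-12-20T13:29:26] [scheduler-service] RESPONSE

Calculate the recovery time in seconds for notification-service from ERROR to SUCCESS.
43

To calculate recovery time:

1. Find ERROR event for notification-service: 2024-12-20T13:10:00
2. Find next SUCCESS event for notification-service: 2024-12-20T13:10:43
3. Recovery time: 2024-12-20T13:10:43 - 2024-12-20T13:10:00 = 43 seconds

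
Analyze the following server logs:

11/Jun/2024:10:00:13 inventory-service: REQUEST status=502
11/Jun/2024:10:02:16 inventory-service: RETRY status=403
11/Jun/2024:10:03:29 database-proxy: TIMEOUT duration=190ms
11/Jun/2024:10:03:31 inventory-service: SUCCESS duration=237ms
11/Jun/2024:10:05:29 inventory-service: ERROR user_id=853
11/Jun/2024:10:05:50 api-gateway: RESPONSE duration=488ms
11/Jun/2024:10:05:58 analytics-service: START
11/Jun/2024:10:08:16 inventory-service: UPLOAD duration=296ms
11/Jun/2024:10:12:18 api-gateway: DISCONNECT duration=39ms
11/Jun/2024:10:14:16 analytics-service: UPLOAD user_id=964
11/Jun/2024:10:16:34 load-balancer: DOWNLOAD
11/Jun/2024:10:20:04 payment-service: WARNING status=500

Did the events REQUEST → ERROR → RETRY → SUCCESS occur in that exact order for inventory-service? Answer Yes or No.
No

To verify sequence order:

1. Find all events in sequence REQUEST → ERROR → RETRY → SUCCESS for inventory-service
2. Extract their timestamps
3. Check if timestamps are in ascending order
4. Result: No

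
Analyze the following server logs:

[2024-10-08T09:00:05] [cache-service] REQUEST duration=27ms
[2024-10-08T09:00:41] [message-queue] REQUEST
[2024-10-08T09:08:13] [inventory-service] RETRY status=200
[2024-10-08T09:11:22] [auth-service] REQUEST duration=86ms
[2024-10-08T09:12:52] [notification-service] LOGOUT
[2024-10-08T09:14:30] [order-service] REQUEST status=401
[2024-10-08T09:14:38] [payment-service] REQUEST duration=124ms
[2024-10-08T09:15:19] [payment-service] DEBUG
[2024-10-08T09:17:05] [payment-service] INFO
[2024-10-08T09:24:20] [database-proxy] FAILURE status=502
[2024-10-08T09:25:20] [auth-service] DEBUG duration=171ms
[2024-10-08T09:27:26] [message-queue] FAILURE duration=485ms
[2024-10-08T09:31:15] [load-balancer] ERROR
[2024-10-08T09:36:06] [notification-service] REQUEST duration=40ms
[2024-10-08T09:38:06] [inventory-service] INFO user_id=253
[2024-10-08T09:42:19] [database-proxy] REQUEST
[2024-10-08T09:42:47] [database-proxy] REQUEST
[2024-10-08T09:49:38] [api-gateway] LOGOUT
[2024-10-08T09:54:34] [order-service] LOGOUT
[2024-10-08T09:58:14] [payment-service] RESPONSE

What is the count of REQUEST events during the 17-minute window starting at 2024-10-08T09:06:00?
3

To count events in the time window:

1. Window boundaries: 2024-10-08T09:06:00 to 2024-10-08T09:23:00
2. Filter for REQUEST events within this window
3. Count matching events: 3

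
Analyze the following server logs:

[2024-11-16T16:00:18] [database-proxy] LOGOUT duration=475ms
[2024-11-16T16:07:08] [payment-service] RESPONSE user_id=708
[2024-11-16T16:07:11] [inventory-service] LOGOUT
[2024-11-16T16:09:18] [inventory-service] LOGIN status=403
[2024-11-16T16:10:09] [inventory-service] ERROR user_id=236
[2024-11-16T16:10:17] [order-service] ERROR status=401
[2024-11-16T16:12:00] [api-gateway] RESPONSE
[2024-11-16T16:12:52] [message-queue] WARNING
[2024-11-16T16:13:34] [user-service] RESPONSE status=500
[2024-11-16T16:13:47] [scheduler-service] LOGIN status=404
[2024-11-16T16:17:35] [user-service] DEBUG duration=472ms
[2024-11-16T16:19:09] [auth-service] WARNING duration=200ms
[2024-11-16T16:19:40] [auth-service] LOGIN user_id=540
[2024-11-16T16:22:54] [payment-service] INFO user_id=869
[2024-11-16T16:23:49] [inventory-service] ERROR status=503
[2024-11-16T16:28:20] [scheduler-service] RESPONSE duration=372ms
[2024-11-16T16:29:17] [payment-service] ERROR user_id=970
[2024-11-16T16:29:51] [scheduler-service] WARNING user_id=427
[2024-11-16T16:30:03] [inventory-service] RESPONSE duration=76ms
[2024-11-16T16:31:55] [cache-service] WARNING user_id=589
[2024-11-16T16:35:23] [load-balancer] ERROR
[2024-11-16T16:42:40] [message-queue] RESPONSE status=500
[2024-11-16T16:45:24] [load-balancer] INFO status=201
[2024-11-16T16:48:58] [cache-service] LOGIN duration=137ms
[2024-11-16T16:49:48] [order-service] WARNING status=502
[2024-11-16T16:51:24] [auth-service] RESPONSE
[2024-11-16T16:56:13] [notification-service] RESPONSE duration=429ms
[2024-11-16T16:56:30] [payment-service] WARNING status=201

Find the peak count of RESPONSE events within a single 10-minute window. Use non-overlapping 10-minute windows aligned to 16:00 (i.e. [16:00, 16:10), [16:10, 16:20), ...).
2

To find the burst window:

1. Divide the log period into non-overlapping 10-minute windows starting at 16:00
2. Count RESPONSE events in each window
3. Find the window with maximum count
4. Maximum events in a window: 2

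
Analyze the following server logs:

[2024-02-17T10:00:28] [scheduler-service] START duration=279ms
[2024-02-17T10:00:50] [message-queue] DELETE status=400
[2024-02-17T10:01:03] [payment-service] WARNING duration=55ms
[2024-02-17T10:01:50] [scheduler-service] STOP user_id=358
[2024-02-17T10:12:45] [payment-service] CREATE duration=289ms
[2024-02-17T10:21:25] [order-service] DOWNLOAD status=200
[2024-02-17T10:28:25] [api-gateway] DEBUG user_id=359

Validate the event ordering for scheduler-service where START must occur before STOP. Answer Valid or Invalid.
Valid

To validate ordering:

1. Required order: START → STOP
2. Rule: START must occur before STOP
3. Check actual order of events for scheduler-service
4. Result: Valid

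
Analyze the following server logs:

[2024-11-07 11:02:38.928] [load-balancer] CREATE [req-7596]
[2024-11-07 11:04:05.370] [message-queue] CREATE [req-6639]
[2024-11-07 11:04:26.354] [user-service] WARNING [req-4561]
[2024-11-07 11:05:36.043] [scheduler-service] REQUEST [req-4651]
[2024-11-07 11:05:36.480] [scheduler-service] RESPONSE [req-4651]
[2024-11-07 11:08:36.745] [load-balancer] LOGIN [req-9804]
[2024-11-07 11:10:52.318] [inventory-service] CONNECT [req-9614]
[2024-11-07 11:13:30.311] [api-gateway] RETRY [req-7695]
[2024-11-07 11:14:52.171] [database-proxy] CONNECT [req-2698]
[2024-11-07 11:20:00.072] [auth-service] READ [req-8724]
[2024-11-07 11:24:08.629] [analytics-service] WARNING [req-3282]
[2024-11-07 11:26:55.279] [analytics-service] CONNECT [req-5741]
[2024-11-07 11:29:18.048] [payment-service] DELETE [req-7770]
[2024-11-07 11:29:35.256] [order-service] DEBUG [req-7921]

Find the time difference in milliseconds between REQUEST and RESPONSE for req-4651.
437

To calculate latency:

1. Find REQUEST with id req-4651: 2024-11-07 11:05:36.043
2. Find RESPONSE with id req-4651: 2024-11-07 11:05:36.480
3. Latency: 2024-11-07 11:05:36.480 - 2024-11-07 11:05:36.043 = 437ms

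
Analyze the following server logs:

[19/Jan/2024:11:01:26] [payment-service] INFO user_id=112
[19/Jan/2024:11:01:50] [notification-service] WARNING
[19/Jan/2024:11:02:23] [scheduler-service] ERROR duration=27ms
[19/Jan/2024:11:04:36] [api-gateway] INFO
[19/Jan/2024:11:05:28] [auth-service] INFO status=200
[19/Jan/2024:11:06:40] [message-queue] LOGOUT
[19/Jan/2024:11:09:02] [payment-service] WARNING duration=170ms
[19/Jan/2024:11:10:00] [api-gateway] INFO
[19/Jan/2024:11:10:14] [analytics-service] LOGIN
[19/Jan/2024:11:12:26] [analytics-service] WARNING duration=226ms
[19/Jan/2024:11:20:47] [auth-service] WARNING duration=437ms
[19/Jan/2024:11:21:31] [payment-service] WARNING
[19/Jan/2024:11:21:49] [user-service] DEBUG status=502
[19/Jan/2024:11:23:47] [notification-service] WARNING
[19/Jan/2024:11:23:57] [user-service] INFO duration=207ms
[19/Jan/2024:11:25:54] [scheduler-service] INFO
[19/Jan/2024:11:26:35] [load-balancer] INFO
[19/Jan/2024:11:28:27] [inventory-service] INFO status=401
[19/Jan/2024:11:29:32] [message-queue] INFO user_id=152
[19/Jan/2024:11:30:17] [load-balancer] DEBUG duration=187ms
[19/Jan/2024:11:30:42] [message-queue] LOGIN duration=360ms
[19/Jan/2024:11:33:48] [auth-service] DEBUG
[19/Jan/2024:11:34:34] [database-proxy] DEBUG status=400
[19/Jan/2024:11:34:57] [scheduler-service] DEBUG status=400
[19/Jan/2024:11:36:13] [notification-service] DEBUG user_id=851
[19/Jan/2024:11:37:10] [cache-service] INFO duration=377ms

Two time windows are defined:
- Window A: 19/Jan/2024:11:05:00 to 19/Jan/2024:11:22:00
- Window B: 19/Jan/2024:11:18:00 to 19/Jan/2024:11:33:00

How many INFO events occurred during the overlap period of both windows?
0

To find overlap events:

1. Window A: 19/Jan/2024:11:05:00 to 19/Jan/2024:11:22:00
2. Window B: 19/Jan/2024:11:18:00 to 19/Jan/2024:11:33:00
3. Overlap period: 19/Jan/2024:11:18:00 to 19/Jan/2024:11:22:00
4. Count INFO events in overlap: 0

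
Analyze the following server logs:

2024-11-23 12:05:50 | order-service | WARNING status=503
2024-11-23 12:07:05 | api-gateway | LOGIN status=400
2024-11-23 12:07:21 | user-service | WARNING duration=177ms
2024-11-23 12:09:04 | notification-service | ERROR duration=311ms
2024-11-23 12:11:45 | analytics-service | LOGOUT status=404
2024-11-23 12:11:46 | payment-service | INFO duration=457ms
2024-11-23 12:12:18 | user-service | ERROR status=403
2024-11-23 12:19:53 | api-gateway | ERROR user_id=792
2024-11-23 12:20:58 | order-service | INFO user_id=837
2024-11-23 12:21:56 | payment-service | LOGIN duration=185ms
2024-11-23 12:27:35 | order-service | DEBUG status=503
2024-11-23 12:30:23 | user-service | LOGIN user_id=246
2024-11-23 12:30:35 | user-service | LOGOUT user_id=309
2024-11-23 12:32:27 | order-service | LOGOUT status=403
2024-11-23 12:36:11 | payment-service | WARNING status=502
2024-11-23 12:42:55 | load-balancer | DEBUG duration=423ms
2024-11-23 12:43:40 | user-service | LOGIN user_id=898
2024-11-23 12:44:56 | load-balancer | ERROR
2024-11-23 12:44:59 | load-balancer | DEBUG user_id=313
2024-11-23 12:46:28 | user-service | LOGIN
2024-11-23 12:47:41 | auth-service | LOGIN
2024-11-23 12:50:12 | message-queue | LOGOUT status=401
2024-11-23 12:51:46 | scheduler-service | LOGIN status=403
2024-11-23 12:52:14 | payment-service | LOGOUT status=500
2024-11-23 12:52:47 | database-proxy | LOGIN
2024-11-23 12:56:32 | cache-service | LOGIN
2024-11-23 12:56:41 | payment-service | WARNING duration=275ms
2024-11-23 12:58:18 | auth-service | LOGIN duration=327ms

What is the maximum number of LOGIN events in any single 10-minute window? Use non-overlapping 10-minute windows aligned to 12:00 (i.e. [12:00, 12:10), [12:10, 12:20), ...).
4

To find the burst window:

1. Divide the log period into non-overlapping 10-minute windows starting at 12:00
2. Count LOGIN events in each window
3. Find the window with maximum count
4. Maximum events in a window: 4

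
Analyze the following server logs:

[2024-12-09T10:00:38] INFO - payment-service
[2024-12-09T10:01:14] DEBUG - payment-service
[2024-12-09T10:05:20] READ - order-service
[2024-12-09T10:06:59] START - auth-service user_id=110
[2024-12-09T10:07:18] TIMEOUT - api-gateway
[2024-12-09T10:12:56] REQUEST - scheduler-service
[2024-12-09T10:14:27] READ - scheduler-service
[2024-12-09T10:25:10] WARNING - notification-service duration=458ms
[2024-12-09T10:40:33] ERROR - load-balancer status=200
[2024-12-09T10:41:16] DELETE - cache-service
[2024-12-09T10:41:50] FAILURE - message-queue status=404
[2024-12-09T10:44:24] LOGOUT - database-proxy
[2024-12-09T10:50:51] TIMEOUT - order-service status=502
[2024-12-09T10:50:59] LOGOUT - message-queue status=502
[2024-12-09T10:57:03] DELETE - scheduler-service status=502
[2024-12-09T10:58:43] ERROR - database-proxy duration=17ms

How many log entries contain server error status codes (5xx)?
3

To find matching entries:

1. Pattern to match: server error status codes (5xx)
2. Scan each log entry for the pattern
3. Count matches: 3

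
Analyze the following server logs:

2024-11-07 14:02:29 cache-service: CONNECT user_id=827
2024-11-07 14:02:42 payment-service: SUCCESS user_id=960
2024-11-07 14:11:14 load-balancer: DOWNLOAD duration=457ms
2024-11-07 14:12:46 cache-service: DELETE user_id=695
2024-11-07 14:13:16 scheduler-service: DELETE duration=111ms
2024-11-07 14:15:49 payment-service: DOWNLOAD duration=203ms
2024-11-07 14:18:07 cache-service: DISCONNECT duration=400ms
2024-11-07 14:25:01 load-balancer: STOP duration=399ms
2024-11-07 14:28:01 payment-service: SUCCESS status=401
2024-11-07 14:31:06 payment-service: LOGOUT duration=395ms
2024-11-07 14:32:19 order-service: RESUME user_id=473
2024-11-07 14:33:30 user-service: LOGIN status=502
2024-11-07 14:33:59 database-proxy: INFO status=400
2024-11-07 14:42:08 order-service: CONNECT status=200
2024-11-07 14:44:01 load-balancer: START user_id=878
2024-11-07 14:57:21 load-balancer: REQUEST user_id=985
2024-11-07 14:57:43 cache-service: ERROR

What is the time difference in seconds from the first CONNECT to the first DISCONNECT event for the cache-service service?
938

To find the time between events:

1. Locate the first CONNECT event for cache-service: 2024-11-07 14:02:29
2. Locate the first DISCONNECT event for cache-service: 2024-11-07 14:18:07
3. Calculate the difference: 2024-11-07 14:18:07 - 2024-11-07 14:02:29 = 938 seconds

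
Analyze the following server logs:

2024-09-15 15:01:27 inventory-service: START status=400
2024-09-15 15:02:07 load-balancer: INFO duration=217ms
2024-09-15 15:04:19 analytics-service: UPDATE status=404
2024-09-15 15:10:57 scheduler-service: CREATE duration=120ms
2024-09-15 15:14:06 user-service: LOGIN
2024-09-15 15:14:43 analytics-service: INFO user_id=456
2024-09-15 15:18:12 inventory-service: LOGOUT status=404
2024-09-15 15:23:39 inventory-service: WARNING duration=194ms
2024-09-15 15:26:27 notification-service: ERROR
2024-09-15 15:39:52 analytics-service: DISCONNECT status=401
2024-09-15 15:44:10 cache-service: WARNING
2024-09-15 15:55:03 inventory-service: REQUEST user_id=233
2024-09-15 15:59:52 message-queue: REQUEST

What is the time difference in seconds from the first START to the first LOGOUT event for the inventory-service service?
1005

To find the time between events:

1. Locate the first START event for inventory-service: 2024-09-15 15:01:27
2. Locate the first LOGOUT event for inventory-service: 2024-09-15 15:18:12
3. Calculate the difference: 2024-09-15 15:18:12 - 2024-09-15 15:01:27 = 1005 seconds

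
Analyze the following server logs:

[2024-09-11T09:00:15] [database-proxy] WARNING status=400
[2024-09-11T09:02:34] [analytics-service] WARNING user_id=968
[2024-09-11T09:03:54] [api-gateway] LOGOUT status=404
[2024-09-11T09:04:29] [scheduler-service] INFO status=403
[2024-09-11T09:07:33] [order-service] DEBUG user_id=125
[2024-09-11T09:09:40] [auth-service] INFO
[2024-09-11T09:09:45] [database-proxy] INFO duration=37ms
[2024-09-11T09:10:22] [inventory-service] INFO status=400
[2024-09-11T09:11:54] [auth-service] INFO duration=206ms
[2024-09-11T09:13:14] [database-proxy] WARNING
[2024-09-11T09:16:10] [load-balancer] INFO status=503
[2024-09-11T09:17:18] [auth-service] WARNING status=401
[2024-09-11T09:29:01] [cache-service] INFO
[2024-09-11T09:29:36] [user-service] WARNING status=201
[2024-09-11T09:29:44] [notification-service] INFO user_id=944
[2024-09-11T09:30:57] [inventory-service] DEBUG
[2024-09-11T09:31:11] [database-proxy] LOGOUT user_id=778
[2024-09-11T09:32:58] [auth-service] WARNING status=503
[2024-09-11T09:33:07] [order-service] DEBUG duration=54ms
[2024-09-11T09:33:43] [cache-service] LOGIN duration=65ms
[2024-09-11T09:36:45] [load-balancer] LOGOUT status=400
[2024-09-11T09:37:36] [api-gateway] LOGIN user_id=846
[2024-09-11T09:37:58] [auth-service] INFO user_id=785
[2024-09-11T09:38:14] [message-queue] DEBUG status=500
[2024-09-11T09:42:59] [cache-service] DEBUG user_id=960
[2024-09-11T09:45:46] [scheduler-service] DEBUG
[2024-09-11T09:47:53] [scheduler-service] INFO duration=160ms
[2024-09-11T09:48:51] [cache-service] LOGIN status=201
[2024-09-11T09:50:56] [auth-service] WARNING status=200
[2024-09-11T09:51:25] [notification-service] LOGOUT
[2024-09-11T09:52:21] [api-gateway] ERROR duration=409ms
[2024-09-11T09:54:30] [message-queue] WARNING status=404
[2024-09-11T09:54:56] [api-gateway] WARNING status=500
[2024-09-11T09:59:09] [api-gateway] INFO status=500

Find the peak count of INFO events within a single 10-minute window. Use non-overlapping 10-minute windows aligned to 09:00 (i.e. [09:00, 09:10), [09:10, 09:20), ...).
3

To find the burst window:

1. Divide the log period into non-overlapping 10-minute windows starting at 09:00
2. Count INFO events in each window
3. Find the window with maximum count
4. Maximum events in a window: 3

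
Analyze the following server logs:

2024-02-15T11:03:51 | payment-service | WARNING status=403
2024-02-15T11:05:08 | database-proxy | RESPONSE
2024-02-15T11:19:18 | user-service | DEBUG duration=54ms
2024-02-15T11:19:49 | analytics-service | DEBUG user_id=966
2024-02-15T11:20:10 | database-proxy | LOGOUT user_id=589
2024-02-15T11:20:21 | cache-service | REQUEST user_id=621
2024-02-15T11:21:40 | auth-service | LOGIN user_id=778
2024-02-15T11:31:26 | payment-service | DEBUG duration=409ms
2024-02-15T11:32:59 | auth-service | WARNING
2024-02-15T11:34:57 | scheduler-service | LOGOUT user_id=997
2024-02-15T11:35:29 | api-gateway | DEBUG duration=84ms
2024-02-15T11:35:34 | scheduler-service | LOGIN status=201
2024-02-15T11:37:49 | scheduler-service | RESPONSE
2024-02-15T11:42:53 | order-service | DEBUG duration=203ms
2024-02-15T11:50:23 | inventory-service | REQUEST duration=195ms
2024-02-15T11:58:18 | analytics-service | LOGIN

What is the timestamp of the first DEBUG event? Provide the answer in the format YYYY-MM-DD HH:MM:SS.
2024-02-15 11:19:18

To find the first event:

1. Filter for all DEBUG events
2. Sort by timestamp
3. Select the first one
4. Timestamp: 2024-02-15 11:19:18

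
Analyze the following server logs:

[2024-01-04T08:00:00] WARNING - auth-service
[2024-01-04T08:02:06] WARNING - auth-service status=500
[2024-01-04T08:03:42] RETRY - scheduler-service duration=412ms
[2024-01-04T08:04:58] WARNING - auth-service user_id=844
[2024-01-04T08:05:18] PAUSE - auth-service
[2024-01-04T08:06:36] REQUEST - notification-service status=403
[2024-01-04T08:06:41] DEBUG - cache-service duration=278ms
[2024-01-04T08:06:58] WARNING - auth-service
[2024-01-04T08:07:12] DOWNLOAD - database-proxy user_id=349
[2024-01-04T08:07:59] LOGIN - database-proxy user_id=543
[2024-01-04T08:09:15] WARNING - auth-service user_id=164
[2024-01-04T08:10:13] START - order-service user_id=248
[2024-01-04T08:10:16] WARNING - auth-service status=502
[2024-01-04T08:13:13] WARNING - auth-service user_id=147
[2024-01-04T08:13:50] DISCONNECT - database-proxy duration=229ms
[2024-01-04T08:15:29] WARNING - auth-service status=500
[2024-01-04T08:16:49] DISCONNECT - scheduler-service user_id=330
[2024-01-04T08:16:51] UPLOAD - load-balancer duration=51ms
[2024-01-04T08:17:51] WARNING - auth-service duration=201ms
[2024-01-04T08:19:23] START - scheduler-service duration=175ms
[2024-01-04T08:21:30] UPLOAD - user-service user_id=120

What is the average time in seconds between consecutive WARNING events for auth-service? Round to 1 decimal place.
133.9

To calculate average interval:

1. Find all WARNING events for auth-service in order
2. Calculate time gaps between consecutive events
3. Compute mean of gaps: 1071 / 8 = 133.9 seconds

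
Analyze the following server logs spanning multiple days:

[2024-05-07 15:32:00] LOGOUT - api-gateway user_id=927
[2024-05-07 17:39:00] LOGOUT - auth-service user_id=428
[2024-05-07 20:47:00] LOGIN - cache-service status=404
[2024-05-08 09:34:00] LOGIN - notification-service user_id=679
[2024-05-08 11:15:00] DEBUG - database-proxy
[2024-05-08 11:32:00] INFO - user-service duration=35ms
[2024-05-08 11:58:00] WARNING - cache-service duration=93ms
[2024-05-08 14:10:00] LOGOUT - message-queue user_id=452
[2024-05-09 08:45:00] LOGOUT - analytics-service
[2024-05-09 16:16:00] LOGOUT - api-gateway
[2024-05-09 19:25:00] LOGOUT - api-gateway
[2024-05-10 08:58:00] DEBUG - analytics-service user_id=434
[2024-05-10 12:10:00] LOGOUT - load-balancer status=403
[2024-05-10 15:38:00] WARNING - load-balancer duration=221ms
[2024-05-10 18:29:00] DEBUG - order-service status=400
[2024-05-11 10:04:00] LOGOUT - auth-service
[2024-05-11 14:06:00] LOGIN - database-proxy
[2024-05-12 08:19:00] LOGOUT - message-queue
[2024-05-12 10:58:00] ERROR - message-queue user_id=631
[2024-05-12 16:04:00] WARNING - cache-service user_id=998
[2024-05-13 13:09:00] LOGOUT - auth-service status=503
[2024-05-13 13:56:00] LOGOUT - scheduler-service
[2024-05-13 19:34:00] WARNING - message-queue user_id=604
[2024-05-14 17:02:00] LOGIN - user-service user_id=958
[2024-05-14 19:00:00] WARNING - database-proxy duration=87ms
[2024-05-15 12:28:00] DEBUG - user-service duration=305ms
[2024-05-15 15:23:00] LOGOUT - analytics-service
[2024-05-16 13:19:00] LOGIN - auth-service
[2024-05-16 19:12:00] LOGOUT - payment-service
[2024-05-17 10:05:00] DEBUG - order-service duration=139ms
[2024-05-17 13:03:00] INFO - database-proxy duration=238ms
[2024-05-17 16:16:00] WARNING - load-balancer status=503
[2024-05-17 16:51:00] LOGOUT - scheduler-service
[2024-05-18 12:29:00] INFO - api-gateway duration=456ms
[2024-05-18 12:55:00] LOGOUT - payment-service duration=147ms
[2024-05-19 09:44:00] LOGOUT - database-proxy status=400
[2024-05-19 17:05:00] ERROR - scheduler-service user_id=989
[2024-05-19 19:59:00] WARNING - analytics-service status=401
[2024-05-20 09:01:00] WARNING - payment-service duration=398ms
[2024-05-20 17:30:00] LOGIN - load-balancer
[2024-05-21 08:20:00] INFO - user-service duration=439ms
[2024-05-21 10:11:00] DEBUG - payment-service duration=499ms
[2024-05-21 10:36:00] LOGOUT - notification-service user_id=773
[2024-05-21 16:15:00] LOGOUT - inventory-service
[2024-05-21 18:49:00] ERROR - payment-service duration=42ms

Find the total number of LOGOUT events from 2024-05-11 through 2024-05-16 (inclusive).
6

To filter by date range:

1. Date range: 2024-05-11 through 2024-05-16, both dates inclusive
2. Filter for LOGOUT events whose date falls in this range
3. Count matching events: 6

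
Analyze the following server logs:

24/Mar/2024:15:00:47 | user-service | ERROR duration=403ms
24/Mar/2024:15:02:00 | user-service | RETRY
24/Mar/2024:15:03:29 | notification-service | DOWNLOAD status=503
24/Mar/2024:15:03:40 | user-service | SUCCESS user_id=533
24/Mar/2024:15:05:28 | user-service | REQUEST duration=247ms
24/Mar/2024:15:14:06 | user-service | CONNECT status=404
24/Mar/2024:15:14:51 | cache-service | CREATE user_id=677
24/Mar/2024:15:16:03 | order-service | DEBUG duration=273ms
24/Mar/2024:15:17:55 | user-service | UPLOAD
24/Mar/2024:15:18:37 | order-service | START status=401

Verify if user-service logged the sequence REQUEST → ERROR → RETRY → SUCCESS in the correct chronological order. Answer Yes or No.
No

To verify sequence order:

1. Find all events in sequence REQUEST → ERROR → RETRY → SUCCESS for user-service
2. Extract their timestamps
3. Check if timestamps are in ascending order
4. Result: No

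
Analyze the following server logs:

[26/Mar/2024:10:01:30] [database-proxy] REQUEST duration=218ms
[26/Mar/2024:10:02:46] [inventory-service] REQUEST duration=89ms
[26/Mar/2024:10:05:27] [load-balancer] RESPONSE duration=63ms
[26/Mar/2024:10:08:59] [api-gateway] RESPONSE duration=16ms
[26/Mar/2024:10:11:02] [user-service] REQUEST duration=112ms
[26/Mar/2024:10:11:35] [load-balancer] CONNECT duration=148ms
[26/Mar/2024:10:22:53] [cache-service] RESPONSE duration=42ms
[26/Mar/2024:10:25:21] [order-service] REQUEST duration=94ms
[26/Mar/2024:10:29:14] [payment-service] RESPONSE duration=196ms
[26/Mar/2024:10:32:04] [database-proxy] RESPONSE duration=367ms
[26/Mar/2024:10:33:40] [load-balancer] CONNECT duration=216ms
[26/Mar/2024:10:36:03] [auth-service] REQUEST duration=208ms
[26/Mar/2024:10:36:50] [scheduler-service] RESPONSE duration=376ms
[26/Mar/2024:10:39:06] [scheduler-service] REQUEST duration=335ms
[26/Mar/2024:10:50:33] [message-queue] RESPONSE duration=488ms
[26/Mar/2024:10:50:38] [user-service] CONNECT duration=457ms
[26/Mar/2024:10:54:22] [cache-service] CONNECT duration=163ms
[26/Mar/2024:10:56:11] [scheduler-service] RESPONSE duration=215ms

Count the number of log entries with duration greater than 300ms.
5

To count timeouts:

1. Threshold: 300ms
2. Extract duration from each log entry
3. Count entries where duration > 300
4. Timeout count: 5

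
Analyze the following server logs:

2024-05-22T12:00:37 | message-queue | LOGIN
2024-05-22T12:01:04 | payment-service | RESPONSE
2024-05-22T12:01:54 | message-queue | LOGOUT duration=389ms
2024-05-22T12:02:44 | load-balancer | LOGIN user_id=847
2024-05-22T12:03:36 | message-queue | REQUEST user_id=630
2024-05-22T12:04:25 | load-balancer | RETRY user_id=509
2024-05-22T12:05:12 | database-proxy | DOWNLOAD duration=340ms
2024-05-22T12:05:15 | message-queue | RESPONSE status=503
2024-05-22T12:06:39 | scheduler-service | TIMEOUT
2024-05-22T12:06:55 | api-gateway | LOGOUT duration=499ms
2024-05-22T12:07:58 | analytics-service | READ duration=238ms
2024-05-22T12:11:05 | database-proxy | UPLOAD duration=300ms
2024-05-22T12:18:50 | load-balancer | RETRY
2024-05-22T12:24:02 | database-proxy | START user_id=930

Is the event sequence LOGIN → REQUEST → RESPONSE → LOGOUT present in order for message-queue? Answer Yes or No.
No

To verify sequence order:

1. Find all events in sequence LOGIN → REQUEST → RESPONSE → LOGOUT for message-queue
2. Extract their timestamps
3. Check if timestamps are in ascending order
4. Result: No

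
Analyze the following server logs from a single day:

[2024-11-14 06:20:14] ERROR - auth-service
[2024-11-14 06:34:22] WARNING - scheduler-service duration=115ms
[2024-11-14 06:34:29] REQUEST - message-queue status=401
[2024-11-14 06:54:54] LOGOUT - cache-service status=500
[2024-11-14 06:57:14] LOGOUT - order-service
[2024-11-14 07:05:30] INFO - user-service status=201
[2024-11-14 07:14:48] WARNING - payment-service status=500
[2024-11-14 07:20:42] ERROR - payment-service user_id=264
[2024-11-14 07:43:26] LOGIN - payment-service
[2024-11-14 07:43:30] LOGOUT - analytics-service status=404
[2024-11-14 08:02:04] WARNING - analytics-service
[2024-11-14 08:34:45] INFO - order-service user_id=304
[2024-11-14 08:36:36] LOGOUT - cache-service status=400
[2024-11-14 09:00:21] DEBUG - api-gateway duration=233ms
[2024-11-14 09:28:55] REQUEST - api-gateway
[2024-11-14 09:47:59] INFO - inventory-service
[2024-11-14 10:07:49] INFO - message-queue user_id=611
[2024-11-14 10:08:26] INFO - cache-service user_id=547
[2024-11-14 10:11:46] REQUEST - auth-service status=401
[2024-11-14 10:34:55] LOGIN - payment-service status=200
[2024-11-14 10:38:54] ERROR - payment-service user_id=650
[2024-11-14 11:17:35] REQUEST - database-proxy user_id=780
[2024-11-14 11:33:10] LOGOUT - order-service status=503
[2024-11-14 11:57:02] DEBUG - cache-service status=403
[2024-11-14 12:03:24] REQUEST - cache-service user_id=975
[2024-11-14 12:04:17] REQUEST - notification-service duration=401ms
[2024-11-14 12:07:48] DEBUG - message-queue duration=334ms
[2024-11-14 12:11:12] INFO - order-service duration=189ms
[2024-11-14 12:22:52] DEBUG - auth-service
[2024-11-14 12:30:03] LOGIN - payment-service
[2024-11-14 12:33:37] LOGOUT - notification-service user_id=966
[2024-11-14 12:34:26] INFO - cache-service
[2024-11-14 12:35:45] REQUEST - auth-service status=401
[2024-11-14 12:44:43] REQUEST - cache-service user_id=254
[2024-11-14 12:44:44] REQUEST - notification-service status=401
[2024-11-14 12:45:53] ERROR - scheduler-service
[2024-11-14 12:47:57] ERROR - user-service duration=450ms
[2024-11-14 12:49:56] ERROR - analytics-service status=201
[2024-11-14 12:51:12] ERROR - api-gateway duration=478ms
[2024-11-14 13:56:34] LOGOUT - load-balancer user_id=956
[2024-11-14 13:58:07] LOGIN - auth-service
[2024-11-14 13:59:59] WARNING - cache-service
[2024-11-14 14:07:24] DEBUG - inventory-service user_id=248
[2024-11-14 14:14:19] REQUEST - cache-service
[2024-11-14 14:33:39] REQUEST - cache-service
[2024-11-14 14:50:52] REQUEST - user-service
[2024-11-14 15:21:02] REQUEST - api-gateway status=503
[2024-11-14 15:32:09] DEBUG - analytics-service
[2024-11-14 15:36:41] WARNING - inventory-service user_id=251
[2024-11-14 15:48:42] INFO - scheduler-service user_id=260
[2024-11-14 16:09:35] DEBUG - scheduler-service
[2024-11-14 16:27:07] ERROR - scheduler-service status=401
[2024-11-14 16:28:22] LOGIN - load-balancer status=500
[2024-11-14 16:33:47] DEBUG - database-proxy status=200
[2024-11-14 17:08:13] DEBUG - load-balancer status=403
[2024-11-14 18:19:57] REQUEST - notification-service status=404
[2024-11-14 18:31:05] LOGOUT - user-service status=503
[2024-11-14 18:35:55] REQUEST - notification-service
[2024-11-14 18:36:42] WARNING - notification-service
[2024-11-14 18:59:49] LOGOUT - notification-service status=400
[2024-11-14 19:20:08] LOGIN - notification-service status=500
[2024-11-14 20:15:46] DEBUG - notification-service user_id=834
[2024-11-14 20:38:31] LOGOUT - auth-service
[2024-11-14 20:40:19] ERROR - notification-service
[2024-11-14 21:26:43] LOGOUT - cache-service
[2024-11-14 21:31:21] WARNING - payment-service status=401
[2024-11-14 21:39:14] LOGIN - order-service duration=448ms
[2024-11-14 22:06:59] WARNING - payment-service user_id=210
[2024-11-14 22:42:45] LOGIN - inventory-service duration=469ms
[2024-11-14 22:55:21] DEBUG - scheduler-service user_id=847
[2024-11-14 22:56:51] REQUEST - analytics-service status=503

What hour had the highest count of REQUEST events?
12

To find the peak hour:

1. Group all REQUEST events by hour
2. Count events in each hour
3. Find hour with maximum count
4. Peak hour: 12 (with 5 events)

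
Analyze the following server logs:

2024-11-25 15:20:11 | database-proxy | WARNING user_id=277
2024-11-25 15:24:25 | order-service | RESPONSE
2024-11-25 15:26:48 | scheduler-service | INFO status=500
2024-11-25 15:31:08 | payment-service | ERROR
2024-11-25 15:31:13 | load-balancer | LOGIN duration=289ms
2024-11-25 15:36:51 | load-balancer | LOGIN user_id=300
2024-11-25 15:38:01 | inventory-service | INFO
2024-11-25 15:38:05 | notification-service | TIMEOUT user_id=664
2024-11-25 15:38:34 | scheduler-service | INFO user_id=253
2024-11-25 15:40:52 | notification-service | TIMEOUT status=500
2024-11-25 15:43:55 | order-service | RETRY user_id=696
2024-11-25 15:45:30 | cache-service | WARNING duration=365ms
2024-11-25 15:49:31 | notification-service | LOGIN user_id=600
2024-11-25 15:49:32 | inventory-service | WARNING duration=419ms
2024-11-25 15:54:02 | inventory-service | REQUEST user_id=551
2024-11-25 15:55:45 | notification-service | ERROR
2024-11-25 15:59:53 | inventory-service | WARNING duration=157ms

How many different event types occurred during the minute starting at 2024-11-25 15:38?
2

To count unique event types:

1. Filter events in the minute starting at 2024-11-25 15:38
2. Extract event types from matching entries
3. Count unique types: 2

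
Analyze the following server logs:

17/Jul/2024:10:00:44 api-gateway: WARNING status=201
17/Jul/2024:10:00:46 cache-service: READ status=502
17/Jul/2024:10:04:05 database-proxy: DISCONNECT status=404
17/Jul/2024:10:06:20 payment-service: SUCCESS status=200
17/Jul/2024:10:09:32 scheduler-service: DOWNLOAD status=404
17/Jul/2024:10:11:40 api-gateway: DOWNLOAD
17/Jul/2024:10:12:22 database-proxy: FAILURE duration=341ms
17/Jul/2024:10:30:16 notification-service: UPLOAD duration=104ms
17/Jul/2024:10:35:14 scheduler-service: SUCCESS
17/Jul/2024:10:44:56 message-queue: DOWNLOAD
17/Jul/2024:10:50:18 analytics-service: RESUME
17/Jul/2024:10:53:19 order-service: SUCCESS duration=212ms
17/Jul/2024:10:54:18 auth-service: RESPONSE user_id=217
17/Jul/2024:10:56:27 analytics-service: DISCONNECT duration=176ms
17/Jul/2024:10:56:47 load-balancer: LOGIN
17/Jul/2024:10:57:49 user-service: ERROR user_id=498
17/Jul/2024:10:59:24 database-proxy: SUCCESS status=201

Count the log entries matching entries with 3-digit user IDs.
2

To find matching entries:

1. Pattern to match: entries with 3-digit user IDs
2. Scan each log entry for the pattern
3. Count matches: 2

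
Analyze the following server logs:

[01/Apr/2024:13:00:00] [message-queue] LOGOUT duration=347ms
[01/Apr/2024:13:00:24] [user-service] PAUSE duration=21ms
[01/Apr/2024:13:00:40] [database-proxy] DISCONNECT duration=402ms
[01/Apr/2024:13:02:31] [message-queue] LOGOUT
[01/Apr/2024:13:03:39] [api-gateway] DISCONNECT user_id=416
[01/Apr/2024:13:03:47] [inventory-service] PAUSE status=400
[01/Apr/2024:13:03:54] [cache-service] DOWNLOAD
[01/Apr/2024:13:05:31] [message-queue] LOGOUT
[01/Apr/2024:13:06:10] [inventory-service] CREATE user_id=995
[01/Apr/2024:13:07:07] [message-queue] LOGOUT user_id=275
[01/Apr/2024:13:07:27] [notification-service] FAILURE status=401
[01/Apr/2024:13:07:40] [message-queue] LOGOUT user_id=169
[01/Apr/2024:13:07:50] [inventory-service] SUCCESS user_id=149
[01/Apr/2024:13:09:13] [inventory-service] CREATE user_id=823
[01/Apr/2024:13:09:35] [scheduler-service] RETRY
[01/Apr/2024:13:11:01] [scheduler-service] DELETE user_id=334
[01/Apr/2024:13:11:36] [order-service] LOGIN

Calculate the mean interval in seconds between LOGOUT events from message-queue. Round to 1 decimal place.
115.0

To calculate average interval:

1. Find all LOGOUT events for message-queue in order
2. Calculate time gaps between consecutive events
3. Compute mean of gaps: 460 / 4 = 115.0 seconds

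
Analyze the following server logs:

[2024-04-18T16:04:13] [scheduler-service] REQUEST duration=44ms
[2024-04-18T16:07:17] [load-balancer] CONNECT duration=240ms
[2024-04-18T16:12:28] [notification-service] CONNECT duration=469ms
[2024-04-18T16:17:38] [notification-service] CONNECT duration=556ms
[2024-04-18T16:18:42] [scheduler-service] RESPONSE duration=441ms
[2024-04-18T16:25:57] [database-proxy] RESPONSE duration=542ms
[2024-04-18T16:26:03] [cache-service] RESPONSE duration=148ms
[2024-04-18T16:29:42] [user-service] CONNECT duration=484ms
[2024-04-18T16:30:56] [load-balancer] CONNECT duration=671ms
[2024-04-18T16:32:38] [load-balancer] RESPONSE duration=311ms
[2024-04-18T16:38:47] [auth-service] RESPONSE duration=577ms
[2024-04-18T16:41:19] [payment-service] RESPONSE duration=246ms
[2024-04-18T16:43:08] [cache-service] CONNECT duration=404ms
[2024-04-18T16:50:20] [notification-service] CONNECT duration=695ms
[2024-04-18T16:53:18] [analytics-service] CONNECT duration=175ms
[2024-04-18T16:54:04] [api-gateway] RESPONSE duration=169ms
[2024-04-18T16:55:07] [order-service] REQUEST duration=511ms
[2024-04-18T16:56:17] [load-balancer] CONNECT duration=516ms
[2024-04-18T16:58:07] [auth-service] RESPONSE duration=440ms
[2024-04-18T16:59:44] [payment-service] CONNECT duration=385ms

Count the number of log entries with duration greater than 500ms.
7

To count timeouts:

1. Threshold: 500ms
2. Extract duration from each log entry
3. Count entries where duration > 500
4. Timeout count: 7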